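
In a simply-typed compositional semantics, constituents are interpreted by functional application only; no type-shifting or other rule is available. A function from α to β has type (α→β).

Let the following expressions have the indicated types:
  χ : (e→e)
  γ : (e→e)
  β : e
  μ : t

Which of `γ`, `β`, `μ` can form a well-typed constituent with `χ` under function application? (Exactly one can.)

β

γ : (e→e) — neither side's domain matches the other.
β — combines: χ : (e→e) takes β : e as argument, giving e.
μ : t — neither side's domain matches the other.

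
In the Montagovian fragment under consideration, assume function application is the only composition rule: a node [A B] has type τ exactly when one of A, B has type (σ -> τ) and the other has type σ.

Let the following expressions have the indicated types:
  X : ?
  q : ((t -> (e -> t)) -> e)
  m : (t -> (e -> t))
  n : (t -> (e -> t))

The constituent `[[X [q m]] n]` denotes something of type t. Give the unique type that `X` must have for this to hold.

(e -> ((t -> (e -> t)) -> t))

At [[X [q m]] n] (required: t): n is (t -> (e -> t)), which is not a function with range t; hence [X [q m]] is the functor — type ((t -> (e -> t)) -> t).
At [X [q m]] (required: ((t -> (e -> t)) -> t)): [q m] is e, which is not a function with range ((t -> (e -> t)) -> t); hence X is the functor — type (e -> ((t -> (e -> t)) -> t)).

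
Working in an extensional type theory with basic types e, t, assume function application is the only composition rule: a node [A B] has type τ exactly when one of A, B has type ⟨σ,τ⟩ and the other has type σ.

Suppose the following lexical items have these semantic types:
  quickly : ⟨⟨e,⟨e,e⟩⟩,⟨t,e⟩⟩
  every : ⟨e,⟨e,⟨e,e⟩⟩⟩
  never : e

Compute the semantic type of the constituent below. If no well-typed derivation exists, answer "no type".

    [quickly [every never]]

[every never]: functor every : ⟨e,⟨e,⟨e,e⟩⟩⟩, argument never : e; result ⟨e,⟨e,e⟩⟩.
[quickly [every never]]: functor quickly : ⟨⟨e,⟨e,e⟩⟩,⟨t,e⟩⟩, argument [every never] : ⟨e,⟨e,e⟩⟩; result ⟨t,e⟩.

⟨t,e⟩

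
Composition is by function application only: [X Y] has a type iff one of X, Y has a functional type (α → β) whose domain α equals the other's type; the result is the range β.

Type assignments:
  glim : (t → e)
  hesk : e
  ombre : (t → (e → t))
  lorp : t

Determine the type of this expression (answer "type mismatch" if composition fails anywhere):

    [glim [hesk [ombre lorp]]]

e

[ombre lorp]: ombre is (t → (e → t)), lorp is t; result (e → t).
[hesk [ombre lorp]]: [ombre lorp] is (e → t), hesk is e; result t.
[glim [hesk [ombre lorp]]]: glim is (t → e), [hesk [ombre lorp]] is t; result e.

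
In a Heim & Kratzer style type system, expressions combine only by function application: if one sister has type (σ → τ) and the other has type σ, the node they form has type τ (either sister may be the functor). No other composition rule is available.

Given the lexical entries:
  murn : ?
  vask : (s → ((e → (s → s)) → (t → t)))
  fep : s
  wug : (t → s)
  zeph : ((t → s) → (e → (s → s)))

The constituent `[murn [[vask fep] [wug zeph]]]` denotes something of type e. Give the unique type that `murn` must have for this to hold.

((t → t) → e)

[murn [[vask fep] [wug zeph]]] is required to be e. [[vask fep] [wug zeph]] : (t → t) cannot yield e as functor, so murn : ((t → t) → e).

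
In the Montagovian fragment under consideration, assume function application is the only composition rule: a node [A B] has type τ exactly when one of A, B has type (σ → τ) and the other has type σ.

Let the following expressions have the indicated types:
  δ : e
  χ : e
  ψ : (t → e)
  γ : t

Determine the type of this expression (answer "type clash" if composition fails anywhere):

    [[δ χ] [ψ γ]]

At [δ χ]: neither e nor e can take the other as argument; the node is ill-typed.

type clash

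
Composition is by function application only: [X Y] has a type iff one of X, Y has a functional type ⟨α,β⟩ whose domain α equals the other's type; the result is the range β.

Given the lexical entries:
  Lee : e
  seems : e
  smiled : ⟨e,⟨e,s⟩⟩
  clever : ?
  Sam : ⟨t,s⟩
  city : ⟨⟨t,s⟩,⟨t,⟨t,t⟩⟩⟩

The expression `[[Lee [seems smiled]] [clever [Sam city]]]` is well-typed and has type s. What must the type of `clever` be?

⟨⟨t,⟨t,t⟩⟩,⟨s,s⟩⟩

At [[Lee [seems smiled]] [clever [Sam city]]] (required: s): [Lee [seems smiled]] is s, which is not a function with range s; hence [clever [Sam city]] is the functor — type ⟨s,s⟩.
At [clever [Sam city]] (required: ⟨s,s⟩): [Sam city] is ⟨t,⟨t,t⟩⟩, which is not a function with range ⟨s,s⟩; hence clever is the functor — type ⟨⟨t,⟨t,t⟩⟩,⟨s,s⟩⟩.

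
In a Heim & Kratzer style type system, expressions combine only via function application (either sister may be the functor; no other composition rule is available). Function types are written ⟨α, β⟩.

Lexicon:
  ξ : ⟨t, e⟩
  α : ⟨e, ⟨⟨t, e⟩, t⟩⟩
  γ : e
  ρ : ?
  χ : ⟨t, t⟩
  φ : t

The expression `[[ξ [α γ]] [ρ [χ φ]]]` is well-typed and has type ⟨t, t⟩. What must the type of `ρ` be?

⟨t, ⟨t, ⟨t, t⟩⟩⟩

[[ξ [α γ]] [ρ [χ φ]]] is required to be ⟨t, t⟩. [ξ [α γ]] : t cannot yield ⟨t, t⟩ as functor, so [ρ [χ φ]] : ⟨t, ⟨t, t⟩⟩.
[ρ [χ φ]] is required to be ⟨t, ⟨t, t⟩⟩. [χ φ] : t cannot yield ⟨t, ⟨t, t⟩⟩ as functor, so ρ : ⟨t, ⟨t, ⟨t, t⟩⟩⟩.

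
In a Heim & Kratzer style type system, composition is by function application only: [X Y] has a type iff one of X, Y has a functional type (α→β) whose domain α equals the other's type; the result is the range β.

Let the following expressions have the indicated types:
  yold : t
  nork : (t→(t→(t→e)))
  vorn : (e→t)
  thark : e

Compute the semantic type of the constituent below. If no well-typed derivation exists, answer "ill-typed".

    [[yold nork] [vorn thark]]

[yold nork]: functor nork : (t→(t→(t→e))), argument yold : t; result (t→(t→e)).
[vorn thark]: functor vorn : (e→t), argument thark : e; result t.
[[yold nork] [vorn thark]]: functor [yold nork] : (t→(t→e)), argument [vorn thark] : t; result (t→e).

(t→e)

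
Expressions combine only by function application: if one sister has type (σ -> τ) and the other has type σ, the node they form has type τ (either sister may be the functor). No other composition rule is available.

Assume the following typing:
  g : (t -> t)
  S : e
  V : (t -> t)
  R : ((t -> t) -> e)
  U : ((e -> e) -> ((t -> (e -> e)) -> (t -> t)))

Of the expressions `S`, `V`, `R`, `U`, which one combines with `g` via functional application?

R

S : e — g needs t; S needs nothing (atomic); neither fits.
V : (t -> t) — g needs t; V needs t; neither fits.
R — combines: R : ((t -> t) -> e) takes g : (t -> t) as argument, giving e.
U : ((e -> e) -> ((t -> (e -> e)) -> (t -> t))) — g needs t; U needs (e -> e); neither fits.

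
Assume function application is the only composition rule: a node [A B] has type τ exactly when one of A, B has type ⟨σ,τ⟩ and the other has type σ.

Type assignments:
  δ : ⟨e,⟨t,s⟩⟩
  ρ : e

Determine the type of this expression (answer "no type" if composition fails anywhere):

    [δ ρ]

⟨t,s⟩

At [δ ρ], δ : ⟨e,⟨t,s⟩⟩ takes ρ : e, giving ⟨t,s⟩.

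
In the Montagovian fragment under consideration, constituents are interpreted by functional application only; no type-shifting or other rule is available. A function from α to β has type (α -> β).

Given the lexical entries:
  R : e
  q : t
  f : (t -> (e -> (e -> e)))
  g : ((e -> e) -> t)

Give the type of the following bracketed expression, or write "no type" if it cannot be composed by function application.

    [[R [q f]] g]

t

[q f]: functor f : (t -> (e -> (e -> e))), argument q : t; result (e -> (e -> e)).
[R [q f]]: functor [q f] : (e -> (e -> e)), argument R : e; result (e -> e).
[[R [q f]] g]: functor g : ((e -> e) -> t), argument [R [q f]] : (e -> e); result t.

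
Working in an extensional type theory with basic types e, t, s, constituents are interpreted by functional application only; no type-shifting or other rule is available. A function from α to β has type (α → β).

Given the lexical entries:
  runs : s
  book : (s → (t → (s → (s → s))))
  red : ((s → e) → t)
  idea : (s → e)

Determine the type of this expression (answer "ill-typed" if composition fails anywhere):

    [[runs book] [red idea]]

[runs book] — book of type (s → (t → (s → (s → s)))) combines with runs of type s: type (t → (s → (s → s))).
[red idea] — red of type ((s → e) → t) combines with idea of type (s → e): type t.
[[runs book] [red idea]] — [runs book] of type (t → (s → (s → s))) combines with [red idea] of type t: type (s → (s → s)).

(s → (s → s))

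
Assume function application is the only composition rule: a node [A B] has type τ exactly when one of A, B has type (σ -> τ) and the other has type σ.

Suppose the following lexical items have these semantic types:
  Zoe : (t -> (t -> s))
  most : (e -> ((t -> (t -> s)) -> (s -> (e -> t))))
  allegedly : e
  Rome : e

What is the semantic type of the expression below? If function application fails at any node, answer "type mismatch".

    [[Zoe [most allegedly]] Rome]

type mismatch

[most allegedly]: (e -> ((t -> (t -> s)) -> (s -> (e -> t)))) applied to e yields ((t -> (t -> s)) -> (s -> (e -> t))).
[Zoe [most allegedly]]: ((t -> (t -> s)) -> (s -> (e -> t))) applied to (t -> (t -> s)) yields (s -> (e -> t)).
[[Zoe [most allegedly]] Rome]: (s -> (e -> t)) and e cannot combine by function application — type clash.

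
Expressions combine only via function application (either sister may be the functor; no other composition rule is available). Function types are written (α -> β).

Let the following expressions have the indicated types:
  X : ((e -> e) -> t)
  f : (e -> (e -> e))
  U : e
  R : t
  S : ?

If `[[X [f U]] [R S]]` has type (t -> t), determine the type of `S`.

(t -> (t -> (t -> t)))

For [[X [f U]] [R S]] to have type (t -> t) with [X [f U]] of type t, [R S] must be the function: [R S] : (t -> (t -> t)).
For [R S] to have type (t -> (t -> t)) with R of type t, S must be the function: S : (t -> (t -> (t -> t))).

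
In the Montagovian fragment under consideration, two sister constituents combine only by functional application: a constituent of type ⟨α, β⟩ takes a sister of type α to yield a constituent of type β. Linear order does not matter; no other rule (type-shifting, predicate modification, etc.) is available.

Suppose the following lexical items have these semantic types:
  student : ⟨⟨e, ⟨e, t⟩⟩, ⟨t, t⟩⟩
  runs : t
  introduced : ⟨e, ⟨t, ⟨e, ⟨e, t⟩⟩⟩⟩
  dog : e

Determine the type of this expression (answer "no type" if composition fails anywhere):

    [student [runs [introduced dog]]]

At [introduced dog], introduced : ⟨e, ⟨t, ⟨e, ⟨e, t⟩⟩⟩⟩ takes dog : e, giving ⟨t, ⟨e, ⟨e, t⟩⟩⟩.
At [runs [introduced dog]], [introduced dog] : ⟨t, ⟨e, ⟨e, t⟩⟩⟩ takes runs : t, giving ⟨e, ⟨e, t⟩⟩.
At [student [runs [introduced dog]]], student : ⟨⟨e, ⟨e, t⟩⟩, ⟨t, t⟩⟩ takes [runs [introduced dog]] : ⟨e, ⟨e, t⟩⟩, giving ⟨t, t⟩.

⟨t, t⟩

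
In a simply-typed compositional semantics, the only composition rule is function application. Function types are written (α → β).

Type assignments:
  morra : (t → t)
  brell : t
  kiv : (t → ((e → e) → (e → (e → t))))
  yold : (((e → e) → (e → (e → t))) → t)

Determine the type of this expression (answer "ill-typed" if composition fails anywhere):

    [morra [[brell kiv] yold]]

[brell kiv] — kiv of type (t → ((e → e) → (e → (e → t)))) combines with brell of type t: type ((e → e) → (e → (e → t))).
[[brell kiv] yold] — yold of type (((e → e) → (e → (e → t))) → t) combines with [brell kiv] of type ((e → e) → (e → (e → t))): type t.
[morra [[brell kiv] yold]] — morra of type (t → t) combines with [[brell kiv] yold] of type t: type t.

t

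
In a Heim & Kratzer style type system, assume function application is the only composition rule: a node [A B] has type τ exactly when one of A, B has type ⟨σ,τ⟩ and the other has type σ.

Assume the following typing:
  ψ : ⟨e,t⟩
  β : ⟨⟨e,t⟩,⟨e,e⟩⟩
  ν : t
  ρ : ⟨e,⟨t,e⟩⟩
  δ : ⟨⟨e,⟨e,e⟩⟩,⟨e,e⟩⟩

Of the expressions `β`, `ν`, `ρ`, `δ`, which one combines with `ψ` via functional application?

β

β — combines: β : ⟨⟨e,t⟩,⟨e,e⟩⟩ takes ψ : ⟨e,t⟩ as argument, giving ⟨e,e⟩.
ν : t — does not combine with ψ.
ρ : ⟨e,⟨t,e⟩⟩ — does not combine with ψ.
δ : ⟨⟨e,⟨e,e⟩⟩,⟨e,e⟩⟩ — does not combine with ψ.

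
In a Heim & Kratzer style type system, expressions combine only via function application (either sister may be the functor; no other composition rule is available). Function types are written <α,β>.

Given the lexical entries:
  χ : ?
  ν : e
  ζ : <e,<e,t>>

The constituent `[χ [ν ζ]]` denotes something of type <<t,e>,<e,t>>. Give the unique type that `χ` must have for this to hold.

At [χ [ν ζ]] (required: <<t,e>,<e,t>>): [ν ζ] is <e,t>, which is not a function with range <<t,e>,<e,t>>; hence χ is the functor — type <<e,t>,<<t,e>,<e,t>>>.

<<e,t>,<<t,e>,<e,t>>>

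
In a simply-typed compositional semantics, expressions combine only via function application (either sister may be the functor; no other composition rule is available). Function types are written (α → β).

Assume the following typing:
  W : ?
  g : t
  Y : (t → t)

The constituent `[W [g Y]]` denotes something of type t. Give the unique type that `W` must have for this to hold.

[W [g Y]] must have type t. The sister [g Y] has type t; that is not a function onto t, so W must be the functor, of type (t → t).

(t → t)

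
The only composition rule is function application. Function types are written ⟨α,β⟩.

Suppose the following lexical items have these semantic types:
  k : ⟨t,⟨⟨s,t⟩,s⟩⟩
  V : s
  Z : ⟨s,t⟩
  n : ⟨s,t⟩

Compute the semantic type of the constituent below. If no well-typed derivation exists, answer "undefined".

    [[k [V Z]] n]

At [V Z], Z : ⟨s,t⟩ takes V : s, giving t.
At [k [V Z]], k : ⟨t,⟨⟨s,t⟩,s⟩⟩ takes [V Z] : t, giving ⟨⟨s,t⟩,s⟩.
At [[k [V Z]] n], [k [V Z]] : ⟨⟨s,t⟩,s⟩ takes n : ⟨s,t⟩, giving s.

s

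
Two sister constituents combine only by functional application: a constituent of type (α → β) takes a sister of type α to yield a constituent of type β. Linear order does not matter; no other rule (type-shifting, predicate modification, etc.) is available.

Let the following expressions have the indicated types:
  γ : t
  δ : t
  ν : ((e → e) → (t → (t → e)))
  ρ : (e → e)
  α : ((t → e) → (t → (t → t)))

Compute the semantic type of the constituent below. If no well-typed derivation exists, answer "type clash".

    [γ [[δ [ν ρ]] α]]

[ν ρ]: ((e → e) → (t → (t → e))) applied to (e → e) yields (t → (t → e)).
[δ [ν ρ]]: (t → (t → e)) applied to t yields (t → e).
[[δ [ν ρ]] α]: ((t → e) → (t → (t → t))) applied to (t → e) yields (t → (t → t)).
[γ [[δ [ν ρ]] α]]: (t → (t → t)) applied to t yields (t → t).

(t → t)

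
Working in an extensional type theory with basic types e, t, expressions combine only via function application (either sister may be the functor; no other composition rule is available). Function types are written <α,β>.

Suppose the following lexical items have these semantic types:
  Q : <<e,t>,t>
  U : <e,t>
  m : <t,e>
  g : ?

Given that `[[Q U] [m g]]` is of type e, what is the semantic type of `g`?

For [[Q U] [m g]] to have type e with [Q U] of type t, [m g] must be the function: [m g] : <t,e>.
For [m g] to have type <t,e> with m of type <t,e>, g must be the function: g : <<t,e>,<t,e>>.

<<t,e>,<t,e>>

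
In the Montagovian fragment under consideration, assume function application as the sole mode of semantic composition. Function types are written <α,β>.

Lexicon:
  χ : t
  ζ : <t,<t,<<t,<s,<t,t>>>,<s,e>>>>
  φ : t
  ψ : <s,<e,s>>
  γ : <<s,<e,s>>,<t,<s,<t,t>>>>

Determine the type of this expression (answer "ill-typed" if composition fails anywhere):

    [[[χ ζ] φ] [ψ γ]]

<s,e>

At [χ ζ], ζ : <t,<t,<<t,<s,<t,t>>>,<s,e>>>> takes χ : t, giving <t,<<t,<s,<t,t>>>,<s,e>>>.
At [[χ ζ] φ], [χ ζ] : <t,<<t,<s,<t,t>>>,<s,e>>> takes φ : t, giving <<t,<s,<t,t>>>,<s,e>>.
At [ψ γ], γ : <<s,<e,s>>,<t,<s,<t,t>>>> takes ψ : <s,<e,s>>, giving <t,<s,<t,t>>>.
At [[[χ ζ] φ] [ψ γ]], [[χ ζ] φ] : <<t,<s,<t,t>>>,<s,e>> takes [ψ γ] : <t,<s,<t,t>>>, giving <s,e>.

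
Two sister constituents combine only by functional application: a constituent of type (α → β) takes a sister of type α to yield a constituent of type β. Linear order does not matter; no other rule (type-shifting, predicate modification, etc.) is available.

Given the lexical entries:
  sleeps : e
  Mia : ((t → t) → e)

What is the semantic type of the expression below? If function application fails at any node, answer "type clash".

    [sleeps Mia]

At [sleeps Mia]: neither e nor ((t → t) → e) can take the other as argument; the node is ill-typed.

type clash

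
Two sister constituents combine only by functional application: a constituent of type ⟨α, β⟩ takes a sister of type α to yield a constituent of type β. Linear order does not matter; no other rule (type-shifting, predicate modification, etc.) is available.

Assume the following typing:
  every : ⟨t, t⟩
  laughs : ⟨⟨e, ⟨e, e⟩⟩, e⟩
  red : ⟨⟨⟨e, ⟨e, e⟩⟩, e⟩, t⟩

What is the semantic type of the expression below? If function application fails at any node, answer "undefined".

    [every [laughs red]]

[laughs red]: red is ⟨⟨⟨e, ⟨e, e⟩⟩, e⟩, t⟩, laughs is ⟨⟨e, ⟨e, e⟩⟩, e⟩; result t.
[every [laughs red]]: every is ⟨t, t⟩, [laughs red] is t; result t.

t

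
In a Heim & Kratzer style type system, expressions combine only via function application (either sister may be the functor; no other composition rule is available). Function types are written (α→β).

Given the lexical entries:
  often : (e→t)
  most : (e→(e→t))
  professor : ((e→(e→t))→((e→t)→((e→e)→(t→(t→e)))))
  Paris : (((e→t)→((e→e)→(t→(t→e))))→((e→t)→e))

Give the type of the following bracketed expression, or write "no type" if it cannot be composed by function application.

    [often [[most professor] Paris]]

[most professor]: ((e→(e→t))→((e→t)→((e→e)→(t→(t→e))))) applied to (e→(e→t)) yields ((e→t)→((e→e)→(t→(t→e)))).
[[most professor] Paris]: (((e→t)→((e→e)→(t→(t→e))))→((e→t)→e)) applied to ((e→t)→((e→e)→(t→(t→e)))) yields ((e→t)→e).
[often [[most professor] Paris]]: ((e→t)→e) applied to (e→t) yields e.

e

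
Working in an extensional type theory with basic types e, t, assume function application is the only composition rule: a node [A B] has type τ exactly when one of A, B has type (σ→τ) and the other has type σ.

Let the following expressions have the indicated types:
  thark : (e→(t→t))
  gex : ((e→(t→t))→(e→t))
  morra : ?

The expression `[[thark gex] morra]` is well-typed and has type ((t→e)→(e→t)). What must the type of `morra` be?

((e→t)→((t→e)→(e→t)))

[[thark gex] morra] is required to be ((t→e)→(e→t)). [thark gex] : (e→t) cannot yield ((t→e)→(e→t)) as functor, so morra : ((e→t)→((t→e)→(e→t))).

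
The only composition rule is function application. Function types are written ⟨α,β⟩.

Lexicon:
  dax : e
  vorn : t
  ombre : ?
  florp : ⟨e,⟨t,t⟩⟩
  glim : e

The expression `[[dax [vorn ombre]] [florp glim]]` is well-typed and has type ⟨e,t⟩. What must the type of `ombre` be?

[[dax [vorn ombre]] [florp glim]] must have type ⟨e,t⟩. The sister [florp glim] has type ⟨t,t⟩; that is not a function onto ⟨e,t⟩, so [dax [vorn ombre]] must be the functor, of type ⟨⟨t,t⟩,⟨e,t⟩⟩.
[dax [vorn ombre]] must have type ⟨⟨t,t⟩,⟨e,t⟩⟩. The sister dax has type e; that is not a function onto ⟨⟨t,t⟩,⟨e,t⟩⟩, so [vorn ombre] must be the functor, of type ⟨e,⟨⟨t,t⟩,⟨e,t⟩⟩⟩.
[vorn ombre] must have type ⟨e,⟨⟨t,t⟩,⟨e,t⟩⟩⟩. The sister vorn has type t; that is not a function onto ⟨e,⟨⟨t,t⟩,⟨e,t⟩⟩⟩, so ombre must be the functor, of type ⟨t,⟨e,⟨⟨t,t⟩,⟨e,t⟩⟩⟩⟩.

⟨t,⟨e,⟨⟨t,t⟩,⟨e,t⟩⟩⟩⟩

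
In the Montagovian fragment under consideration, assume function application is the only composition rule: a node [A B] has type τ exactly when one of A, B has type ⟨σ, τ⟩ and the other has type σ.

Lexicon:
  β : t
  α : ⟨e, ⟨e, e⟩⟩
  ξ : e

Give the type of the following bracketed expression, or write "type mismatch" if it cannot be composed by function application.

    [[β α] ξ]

At [β α]: neither t nor ⟨e, ⟨e, e⟩⟩ can take the other as argument; the node is ill-typed.

type mismatch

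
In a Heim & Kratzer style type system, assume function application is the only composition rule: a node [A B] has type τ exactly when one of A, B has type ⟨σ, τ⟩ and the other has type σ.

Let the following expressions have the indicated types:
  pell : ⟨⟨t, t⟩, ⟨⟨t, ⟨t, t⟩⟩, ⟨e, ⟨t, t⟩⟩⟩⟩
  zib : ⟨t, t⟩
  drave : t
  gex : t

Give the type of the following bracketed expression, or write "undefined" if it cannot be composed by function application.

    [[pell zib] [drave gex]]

undefined

[pell zib]: ⟨⟨t, t⟩, ⟨⟨t, ⟨t, t⟩⟩, ⟨e, ⟨t, t⟩⟩⟩⟩ applied to ⟨t, t⟩ yields ⟨⟨t, ⟨t, t⟩⟩, ⟨e, ⟨t, t⟩⟩⟩.
At [drave gex]: neither t nor t can take the other as argument; the node is ill-typed.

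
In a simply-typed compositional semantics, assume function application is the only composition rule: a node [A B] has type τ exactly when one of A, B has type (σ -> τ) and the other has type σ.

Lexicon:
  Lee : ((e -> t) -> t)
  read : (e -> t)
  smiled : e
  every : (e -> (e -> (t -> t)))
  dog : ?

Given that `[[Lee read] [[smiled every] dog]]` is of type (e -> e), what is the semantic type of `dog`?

((e -> (t -> t)) -> (t -> (e -> e)))

At [[Lee read] [[smiled every] dog]] (required: (e -> e)): [Lee read] is t, which is not a function with range (e -> e); hence [[smiled every] dog] is the functor — type (t -> (e -> e)).
At [[smiled every] dog] (required: (t -> (e -> e))): [smiled every] is (e -> (t -> t)), which is not a function with range (t -> (e -> e)); hence dog is the functor — type ((e -> (t -> t)) -> (t -> (e -> e))).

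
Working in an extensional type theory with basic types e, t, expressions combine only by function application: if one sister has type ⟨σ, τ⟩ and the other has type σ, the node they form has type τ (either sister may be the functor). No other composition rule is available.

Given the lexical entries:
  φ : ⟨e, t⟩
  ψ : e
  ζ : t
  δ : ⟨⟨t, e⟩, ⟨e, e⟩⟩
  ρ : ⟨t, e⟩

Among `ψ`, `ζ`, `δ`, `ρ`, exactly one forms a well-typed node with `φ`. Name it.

ψ

ψ — combines: φ : ⟨e, t⟩ takes ψ : e as argument, giving t.
ζ : t — no; φ wants e, and ζ wants nothing (atomic).
δ : ⟨⟨t, e⟩, ⟨e, e⟩⟩ — no; φ wants e, and δ wants ⟨t, e⟩.
ρ : ⟨t, e⟩ — no; φ wants e, and ρ wants t.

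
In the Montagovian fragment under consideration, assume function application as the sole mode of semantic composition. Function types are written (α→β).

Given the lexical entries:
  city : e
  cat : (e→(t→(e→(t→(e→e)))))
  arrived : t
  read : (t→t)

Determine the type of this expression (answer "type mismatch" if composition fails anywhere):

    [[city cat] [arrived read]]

(e→(t→(e→e)))

[city cat]: functor cat : (e→(t→(e→(t→(e→e))))), argument city : e; result (t→(e→(t→(e→e)))).
[arrived read]: functor read : (t→t), argument arrived : t; result t.
[[city cat] [arrived read]]: functor [city cat] : (t→(e→(t→(e→e)))), argument [arrived read] : t; result (e→(t→(e→e))).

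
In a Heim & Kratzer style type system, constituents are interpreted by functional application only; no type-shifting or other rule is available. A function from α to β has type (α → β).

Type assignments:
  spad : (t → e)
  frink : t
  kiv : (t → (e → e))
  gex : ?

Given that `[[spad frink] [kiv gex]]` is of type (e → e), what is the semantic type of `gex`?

[[spad frink] [kiv gex]] is required to be (e → e). [spad frink] : e cannot yield (e → e) as functor, so [kiv gex] : (e → (e → e)).
[kiv gex] is required to be (e → (e → e)). kiv : (t → (e → e)) cannot yield (e → (e → e)) as functor, so gex : ((t → (e → e)) → (e → (e → e))).

((t → (e → e)) → (e → (e → e)))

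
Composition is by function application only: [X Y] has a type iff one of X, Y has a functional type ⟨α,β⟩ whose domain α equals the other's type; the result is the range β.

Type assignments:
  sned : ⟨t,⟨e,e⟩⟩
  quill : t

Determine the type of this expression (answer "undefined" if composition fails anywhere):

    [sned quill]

⟨e,e⟩

[sned quill]: ⟨t,⟨e,e⟩⟩ applied to t yields ⟨e,e⟩.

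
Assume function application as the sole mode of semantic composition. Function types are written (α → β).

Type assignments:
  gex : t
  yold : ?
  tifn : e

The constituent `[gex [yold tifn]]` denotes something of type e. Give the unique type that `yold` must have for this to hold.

(e → (t → e))

At [gex [yold tifn]] (required: e): gex is t, which is not a function with range e; hence [yold tifn] is the functor — type (t → e).
At [yold tifn] (required: (t → e)): tifn is e, which is not a function with range (t → e); hence yold is the functor — type (e → (t → e)).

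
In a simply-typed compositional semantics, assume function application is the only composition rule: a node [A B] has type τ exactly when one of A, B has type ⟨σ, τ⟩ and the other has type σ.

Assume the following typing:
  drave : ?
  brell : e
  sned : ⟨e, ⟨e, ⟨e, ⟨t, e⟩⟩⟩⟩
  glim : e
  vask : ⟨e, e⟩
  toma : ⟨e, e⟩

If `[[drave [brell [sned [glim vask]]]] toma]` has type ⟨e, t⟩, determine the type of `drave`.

For [[drave [brell [sned [glim vask]]]] toma] to have type ⟨e, t⟩ with toma of type ⟨e, e⟩, [drave [brell [sned [glim vask]]]] must be the function: [drave [brell [sned [glim vask]]]] : ⟨⟨e, e⟩, ⟨e, t⟩⟩.
For [drave [brell [sned [glim vask]]]] to have type ⟨⟨e, e⟩, ⟨e, t⟩⟩ with [brell [sned [glim vask]]] of type ⟨e, ⟨t, e⟩⟩, drave must be the function: drave : ⟨⟨e, ⟨t, e⟩⟩, ⟨⟨e, e⟩, ⟨e, t⟩⟩⟩.

⟨⟨e, ⟨t, e⟩⟩, ⟨⟨e, e⟩, ⟨e, t⟩⟩⟩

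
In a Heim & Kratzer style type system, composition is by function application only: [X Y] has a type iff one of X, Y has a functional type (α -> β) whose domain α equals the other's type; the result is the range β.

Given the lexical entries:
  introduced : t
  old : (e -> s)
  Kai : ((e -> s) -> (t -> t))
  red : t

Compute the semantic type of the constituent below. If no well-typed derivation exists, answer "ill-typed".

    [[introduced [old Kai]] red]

[old Kai]: Kai is ((e -> s) -> (t -> t)), old is (e -> s); result (t -> t).
[introduced [old Kai]]: [old Kai] is (t -> t), introduced is t; result t.
At [[introduced [old Kai]] red]: neither t nor t can take the other as argument; the node is ill-typed.

ill-typed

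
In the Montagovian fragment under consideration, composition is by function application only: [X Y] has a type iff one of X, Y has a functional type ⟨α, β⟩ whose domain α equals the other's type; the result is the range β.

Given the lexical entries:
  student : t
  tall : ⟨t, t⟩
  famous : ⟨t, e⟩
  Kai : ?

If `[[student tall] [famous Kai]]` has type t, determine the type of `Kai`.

⟨⟨t, e⟩, ⟨t, t⟩⟩

[[student tall] [famous Kai]] must have type t. The sister [student tall] has type t; that is not a function onto t, so [famous Kai] must be the functor, of type ⟨t, t⟩.
[famous Kai] must have type ⟨t, t⟩. The sister famous has type ⟨t, e⟩; that is not a function onto ⟨t, t⟩, so Kai must be the functor, of type ⟨⟨t, e⟩, ⟨t, t⟩⟩.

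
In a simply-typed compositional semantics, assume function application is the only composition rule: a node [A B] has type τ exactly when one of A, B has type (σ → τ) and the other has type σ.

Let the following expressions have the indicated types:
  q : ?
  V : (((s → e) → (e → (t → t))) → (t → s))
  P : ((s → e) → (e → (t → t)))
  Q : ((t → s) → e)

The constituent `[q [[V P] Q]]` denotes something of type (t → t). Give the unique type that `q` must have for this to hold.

[q [[V P] Q]] must have type (t → t). The sister [[V P] Q] has type e; that is not a function onto (t → t), so q must be the functor, of type (e → (t → t)).

(e → (t → t))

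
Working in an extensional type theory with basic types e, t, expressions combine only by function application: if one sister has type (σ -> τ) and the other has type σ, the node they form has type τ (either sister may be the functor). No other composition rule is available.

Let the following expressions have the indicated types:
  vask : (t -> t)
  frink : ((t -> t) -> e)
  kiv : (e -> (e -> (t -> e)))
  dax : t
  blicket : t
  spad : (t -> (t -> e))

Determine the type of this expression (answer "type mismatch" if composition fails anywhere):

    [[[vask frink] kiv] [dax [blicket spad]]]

(t -> e)

[vask frink] — frink of type ((t -> t) -> e) combines with vask of type (t -> t): type e.
[[vask frink] kiv] — kiv of type (e -> (e -> (t -> e))) combines with [vask frink] of type e: type (e -> (t -> e)).
[blicket spad] — spad of type (t -> (t -> e)) combines with blicket of type t: type (t -> e).
[dax [blicket spad]] — [blicket spad] of type (t -> e) combines with dax of type t: type e.
[[[vask frink] kiv] [dax [blicket spad]]] — [[vask frink] kiv] of type (e -> (t -> e)) combines with [dax [blicket spad]] of type e: type (t -> e).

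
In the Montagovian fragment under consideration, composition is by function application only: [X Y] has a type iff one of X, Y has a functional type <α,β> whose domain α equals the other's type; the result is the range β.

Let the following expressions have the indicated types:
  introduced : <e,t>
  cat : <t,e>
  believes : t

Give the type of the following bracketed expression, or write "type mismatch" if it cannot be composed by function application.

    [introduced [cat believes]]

t

[cat believes]: <t,e> applied to t yields e.
[introduced [cat believes]]: <e,t> applied to e yields t.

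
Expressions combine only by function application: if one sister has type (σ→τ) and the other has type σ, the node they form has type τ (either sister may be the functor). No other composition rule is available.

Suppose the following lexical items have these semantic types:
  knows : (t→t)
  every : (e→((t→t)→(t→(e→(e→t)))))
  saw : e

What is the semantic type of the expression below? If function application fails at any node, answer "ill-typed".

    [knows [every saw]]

(t→(e→(e→t)))

[every saw] — every of type (e→((t→t)→(t→(e→(e→t))))) combines with saw of type e: type ((t→t)→(t→(e→(e→t)))).
[knows [every saw]] — [every saw] of type ((t→t)→(t→(e→(e→t)))) combines with knows of type (t→t): type (t→(e→(e→t))).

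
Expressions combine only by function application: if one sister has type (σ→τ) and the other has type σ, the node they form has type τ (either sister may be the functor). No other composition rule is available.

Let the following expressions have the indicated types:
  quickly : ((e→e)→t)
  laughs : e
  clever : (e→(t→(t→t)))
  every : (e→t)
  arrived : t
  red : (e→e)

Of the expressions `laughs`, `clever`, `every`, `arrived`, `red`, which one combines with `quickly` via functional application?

red

laughs : e — no; quickly wants (e→e), and laughs wants nothing (atomic).
clever : (e→(t→(t→t))) — no; quickly wants (e→e), and clever wants e.
every : (e→t) — no; quickly wants (e→e), and every wants e.
arrived : t — no; quickly wants (e→e), and arrived wants nothing (atomic).
red — combines: quickly : ((e→e)→t) takes red : (e→e) as argument, giving t.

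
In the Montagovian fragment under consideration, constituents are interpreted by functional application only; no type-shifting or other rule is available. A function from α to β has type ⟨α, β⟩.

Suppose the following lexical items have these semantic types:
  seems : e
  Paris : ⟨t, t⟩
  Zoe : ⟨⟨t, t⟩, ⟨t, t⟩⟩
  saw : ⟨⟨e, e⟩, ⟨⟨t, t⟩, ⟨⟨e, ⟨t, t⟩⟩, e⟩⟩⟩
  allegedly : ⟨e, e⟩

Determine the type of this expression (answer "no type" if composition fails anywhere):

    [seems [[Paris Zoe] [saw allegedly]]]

[Paris Zoe]: Zoe is ⟨⟨t, t⟩, ⟨t, t⟩⟩, Paris is ⟨t, t⟩; result ⟨t, t⟩.
[saw allegedly]: saw is ⟨⟨e, e⟩, ⟨⟨t, t⟩, ⟨⟨e, ⟨t, t⟩⟩, e⟩⟩⟩, allegedly is ⟨e, e⟩; result ⟨⟨t, t⟩, ⟨⟨e, ⟨t, t⟩⟩, e⟩⟩.
[[Paris Zoe] [saw allegedly]]: [saw allegedly] is ⟨⟨t, t⟩, ⟨⟨e, ⟨t, t⟩⟩, e⟩⟩, [Paris Zoe] is ⟨t, t⟩; result ⟨⟨e, ⟨t, t⟩⟩, e⟩.
At [seems [[Paris Zoe] [saw allegedly]]]: neither e nor ⟨⟨e, ⟨t, t⟩⟩, e⟩ can take the other as argument; the node is ill-typed.

no type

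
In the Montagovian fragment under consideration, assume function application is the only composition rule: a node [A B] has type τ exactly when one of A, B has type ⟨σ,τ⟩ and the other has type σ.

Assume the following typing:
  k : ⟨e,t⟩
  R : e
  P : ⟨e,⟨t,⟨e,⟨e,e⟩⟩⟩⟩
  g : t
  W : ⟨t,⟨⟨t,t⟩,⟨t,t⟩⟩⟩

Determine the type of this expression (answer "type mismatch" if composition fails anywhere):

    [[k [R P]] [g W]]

type mismatch

[R P] — P of type ⟨e,⟨t,⟨e,⟨e,e⟩⟩⟩⟩ combines with R of type e: type ⟨t,⟨e,⟨e,e⟩⟩⟩.
At [k [R P]]: neither ⟨e,t⟩ nor ⟨t,⟨e,⟨e,e⟩⟩⟩ can take the other as argument; the node is ill-typed.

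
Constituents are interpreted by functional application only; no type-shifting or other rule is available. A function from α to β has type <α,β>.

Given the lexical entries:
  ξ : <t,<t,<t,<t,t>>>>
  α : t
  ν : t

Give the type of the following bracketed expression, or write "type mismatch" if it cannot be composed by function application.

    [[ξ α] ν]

At [ξ α], ξ : <t,<t,<t,<t,t>>>> takes α : t, giving <t,<t,<t,t>>>.
At [[ξ α] ν], [ξ α] : <t,<t,<t,t>>> takes ν : t, giving <t,<t,t>>.

<t,<t,t>>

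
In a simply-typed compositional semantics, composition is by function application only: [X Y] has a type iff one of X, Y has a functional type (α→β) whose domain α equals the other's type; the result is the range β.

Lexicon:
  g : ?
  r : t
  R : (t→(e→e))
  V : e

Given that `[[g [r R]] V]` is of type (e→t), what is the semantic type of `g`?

((e→e)→(e→(e→t)))

[[g [r R]] V] must have type (e→t). The sister V has type e; that is not a function onto (e→t), so [g [r R]] must be the functor, of type (e→(e→t)).
[g [r R]] must have type (e→(e→t)). The sister [r R] has type (e→e); that is not a function onto (e→(e→t)), so g must be the functor, of type ((e→e)→(e→(e→t))).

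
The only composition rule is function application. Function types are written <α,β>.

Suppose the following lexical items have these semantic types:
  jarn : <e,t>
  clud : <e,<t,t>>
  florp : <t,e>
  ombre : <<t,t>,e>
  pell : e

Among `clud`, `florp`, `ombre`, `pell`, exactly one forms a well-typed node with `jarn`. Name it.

clud : <e,<t,t>> — does not combine with jarn.
florp : <t,e> — does not combine with jarn.
ombre : <<t,t>,e> — does not combine with jarn.
pell — combines: jarn : <e,t> takes pell : e as argument, giving t.

pell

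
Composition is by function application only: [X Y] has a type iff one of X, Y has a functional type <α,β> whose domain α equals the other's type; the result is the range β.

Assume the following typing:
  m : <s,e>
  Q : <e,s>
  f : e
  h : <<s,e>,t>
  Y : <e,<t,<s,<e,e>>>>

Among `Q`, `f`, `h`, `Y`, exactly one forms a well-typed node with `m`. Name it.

h

Q : <e,s> — neither side's domain matches the other.
f : e — neither side's domain matches the other.
h — combines: h : <<s,e>,t> takes m : <s,e> as argument, giving t.
Y : <e,<t,<s,<e,e>>>> — neither side's domain matches the other.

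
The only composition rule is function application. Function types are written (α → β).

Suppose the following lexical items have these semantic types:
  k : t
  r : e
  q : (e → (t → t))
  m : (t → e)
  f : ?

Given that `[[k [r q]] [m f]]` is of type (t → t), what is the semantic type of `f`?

For [[k [r q]] [m f]] to have type (t → t) with [k [r q]] of type t, [m f] must be the function: [m f] : (t → (t → t)).
For [m f] to have type (t → (t → t)) with m of type (t → e), f must be the function: f : ((t → e) → (t → (t → t))).

((t → e) → (t → (t → t)))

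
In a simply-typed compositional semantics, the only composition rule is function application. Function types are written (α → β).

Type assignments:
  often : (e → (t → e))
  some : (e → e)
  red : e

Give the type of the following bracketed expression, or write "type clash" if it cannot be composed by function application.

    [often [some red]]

At [some red], some : (e → e) takes red : e, giving e.
At [often [some red]], often : (e → (t → e)) takes [some red] : e, giving (t → e).

(t → e)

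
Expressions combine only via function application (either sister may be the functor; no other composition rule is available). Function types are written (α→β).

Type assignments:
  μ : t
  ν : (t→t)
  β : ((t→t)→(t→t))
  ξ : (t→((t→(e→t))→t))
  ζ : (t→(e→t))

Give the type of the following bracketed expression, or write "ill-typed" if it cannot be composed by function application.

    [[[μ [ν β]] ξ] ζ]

t

[ν β]: β is ((t→t)→(t→t)), ν is (t→t); result (t→t).
[μ [ν β]]: [ν β] is (t→t), μ is t; result t.
[[μ [ν β]] ξ]: ξ is (t→((t→(e→t))→t)), [μ [ν β]] is t; result ((t→(e→t))→t).
[[[μ [ν β]] ξ] ζ]: [[μ [ν β]] ξ] is ((t→(e→t))→t), ζ is (t→(e→t)); result t.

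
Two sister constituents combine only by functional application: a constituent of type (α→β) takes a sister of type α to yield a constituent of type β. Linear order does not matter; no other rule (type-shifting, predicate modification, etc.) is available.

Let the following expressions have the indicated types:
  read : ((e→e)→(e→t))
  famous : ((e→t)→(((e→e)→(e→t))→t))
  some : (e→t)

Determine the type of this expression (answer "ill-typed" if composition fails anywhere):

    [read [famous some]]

t

[famous some]: famous is ((e→t)→(((e→e)→(e→t))→t)), some is (e→t); result (((e→e)→(e→t))→t).
[read [famous some]]: [famous some] is (((e→e)→(e→t))→t), read is ((e→e)→(e→t)); result t.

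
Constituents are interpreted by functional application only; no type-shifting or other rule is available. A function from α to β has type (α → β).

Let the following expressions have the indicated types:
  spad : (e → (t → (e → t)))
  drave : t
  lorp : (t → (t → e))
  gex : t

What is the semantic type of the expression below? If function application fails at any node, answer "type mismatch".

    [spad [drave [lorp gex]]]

At [lorp gex], lorp : (t → (t → e)) takes gex : t, giving (t → e).
At [drave [lorp gex]], [lorp gex] : (t → e) takes drave : t, giving e.
At [spad [drave [lorp gex]]], spad : (e → (t → (e → t))) takes [drave [lorp gex]] : e, giving (t → (e → t)).

(t → (e → t))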